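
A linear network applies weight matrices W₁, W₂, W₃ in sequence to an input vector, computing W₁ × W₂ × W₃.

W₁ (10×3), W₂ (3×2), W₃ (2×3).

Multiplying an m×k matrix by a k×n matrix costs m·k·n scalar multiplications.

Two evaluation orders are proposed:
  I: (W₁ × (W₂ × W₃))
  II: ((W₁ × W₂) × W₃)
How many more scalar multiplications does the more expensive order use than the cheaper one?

Order I = (W₁ × (W₂ × W₃)): (W₂ × W₃): 3×2 by 2×3 → 3×3, cost 3·2·3 = 18; (W₁ × (W₂ × W₃)): 10×3 by 3×3 → 10×3, cost 10·3·3 = 90; cumulative 108. Total 108.
Order II = ((W₁ × W₂) × W₃): (W₁ × W₂): 10×3 by 3×2 → 10×2, cost 10·3·2 = 60; ((W₁ × W₂) × W₃): 10×2 by 2×3 → 10×3, cost 10·2·3 = 60; cumulative 120. Total 120.
Difference: |108 − 120| = 12.

12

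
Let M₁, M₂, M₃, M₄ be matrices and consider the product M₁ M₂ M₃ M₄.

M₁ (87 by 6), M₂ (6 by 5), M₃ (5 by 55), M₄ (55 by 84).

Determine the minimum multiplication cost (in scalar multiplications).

62250

Adjacent pairs: M₁M₂ = 87·6·5 = 2610; M₂M₃ = 6·5·55 = 1650; M₃M₄ = 5·55·84 = 23100.
Length 3: M₁..M₃: k=1: 0+1650+87·6·55=30360; k=2: 2610+0+87·5·55=26535 → min 26535 | M₂..M₄: k=2: 0+23100+6·5·84=25620; k=3: 1650+0+6·55·84=29370 → min 25620.
Length 4: M₁..M₄: k=1: 0+25620+87·6·84=69468; k=2: 2610+23100+87·5·84=62250; k=3: 26535+0+87·55·84=428475 → min 62250.
Optimal order: ((M₁ M₂) (M₃ M₄)) with cost 62250.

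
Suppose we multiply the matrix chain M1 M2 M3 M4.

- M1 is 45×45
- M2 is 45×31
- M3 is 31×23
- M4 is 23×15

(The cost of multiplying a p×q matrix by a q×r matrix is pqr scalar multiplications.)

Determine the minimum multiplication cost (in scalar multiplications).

61995

Adjacent pairs: M1M2 = 45·45·31 = 62775; M2M3 = 45·31·23 = 32085; M3M4 = 31·23·15 = 10695.
Length 3: M1..M3: k=1: 0+32085+45·45·23=78660; k=2: 62775+0+45·31·23=94860 → min 78660 | M2..M4: k=2: 0+10695+45·31·15=31620; k=3: 32085+0+45·23·15=47610 → min 31620.
Length 4: M1..M4: k=1: 0+31620+45·45·15=61995; k=2: 62775+10695+45·31·15=94395; k=3: 78660+0+45·23·15=94185 → min 61995.
Optimal order: (M1 (M2 (M3 M4))) with cost 61995.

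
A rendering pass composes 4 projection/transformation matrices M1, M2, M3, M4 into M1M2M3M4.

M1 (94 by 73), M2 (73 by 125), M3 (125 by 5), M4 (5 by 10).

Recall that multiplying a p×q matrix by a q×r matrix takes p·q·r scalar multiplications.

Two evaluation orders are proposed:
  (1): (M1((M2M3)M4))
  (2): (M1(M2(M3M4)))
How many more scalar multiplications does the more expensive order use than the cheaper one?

48225

Order (1) = (M1((M2M3)M4)): (M2M3): 73×125 by 125×5 → 73×5, cost 73·125·5 = 45625; ((M2M3)M4): 73×5 by 5×10 → 73×10, cost 73·5·10 = 3650; cumulative 49275; (M1((M2M3)M4)): 94×73 by 73×10 → 94×10, cost 94·73·10 = 68620; cumulative 117895. Total 117895.
Order (2) = (M1(M2(M3M4))): (M3M4): 125×5 by 5×10 → 125×10, cost 125·5·10 = 6250; (M2(M3M4)): 73×125 by 125×10 → 73×10, cost 73·125·10 = 91250; cumulative 97500; (M1(M2(M3M4))): 94×73 by 73×10 → 94×10, cost 94·73·10 = 68620; cumulative 166120. Total 166120.
Difference: |117895 − 166120| = 48225.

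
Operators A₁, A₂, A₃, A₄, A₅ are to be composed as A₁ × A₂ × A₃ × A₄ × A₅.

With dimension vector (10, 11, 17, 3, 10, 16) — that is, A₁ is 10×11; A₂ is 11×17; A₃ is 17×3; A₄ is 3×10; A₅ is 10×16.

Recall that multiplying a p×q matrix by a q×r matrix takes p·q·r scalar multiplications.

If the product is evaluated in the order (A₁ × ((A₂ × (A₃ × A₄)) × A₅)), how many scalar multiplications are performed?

(A₃ × A₄): 17×3 by 3×10 → 17×10, cost 17·3·10 = 510
(A₂ × (A₃ × A₄)): 11×17 by 17×10 → 11×10, cost 11·17·10 = 1870; cumulative 2380
((A₂ × (A₃ × A₄)) × A₅): 11×10 by 10×16 → 11×16, cost 11·10·16 = 1760; cumulative 4140
(A₁ × ((A₂ × (A₃ × A₄)) × A₅)): 10×11 by 11×16 → 10×16, cost 10·11·16 = 1760; cumulative 5900
Total: 5900 scalar multiplications.

5900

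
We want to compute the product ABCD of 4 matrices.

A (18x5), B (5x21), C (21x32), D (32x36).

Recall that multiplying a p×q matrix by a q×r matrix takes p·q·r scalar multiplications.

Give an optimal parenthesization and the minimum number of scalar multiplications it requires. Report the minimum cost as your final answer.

12360

Adjacent pairs: AB = 18·5·21 = 1890; BC = 5·21·32 = 3360; CD = 21·32·36 = 24192.
Length 3: A..C: k=1: 0+3360+18·5·32=6240; k=2: 1890+0+18·21·32=13986 → min 6240 | B..D: k=2: 0+24192+5·21·36=27972; k=3: 3360+0+5·32·36=9120 → min 9120.
Length 4: A..D: k=1: 0+9120+18·5·36=12360; k=2: 1890+24192+18·21·36=39690; k=3: 6240+0+18·32·36=26976 → min 12360.
Optimal parenthesization: (A((BC)D)) with cost 12360.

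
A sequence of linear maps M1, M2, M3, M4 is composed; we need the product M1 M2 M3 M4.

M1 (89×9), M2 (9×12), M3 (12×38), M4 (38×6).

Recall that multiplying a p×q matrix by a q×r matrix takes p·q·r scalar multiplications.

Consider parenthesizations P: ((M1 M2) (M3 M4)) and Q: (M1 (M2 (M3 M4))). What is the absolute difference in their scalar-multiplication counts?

Order P = ((M1 M2) (M3 M4)): (M1 M2): 89×9 by 9×12 → 89×12, cost 89·9·12 = 9612; (M3 M4): 12×38 by 38×6 → 12×6, cost 12·38·6 = 2736; ((M1 M2) (M3 M4)): 89×12 by 12×6 → 89×6, cost 89·12·6 = 6408; cumulative 18756. Total 18756.
Order Q = (M1 (M2 (M3 M4))): (M3 M4): 12×38 by 38×6 → 12×6, cost 12·38·6 = 2736; (M2 (M3 M4)): 9×12 by 12×6 → 9×6, cost 9·12·6 = 648; cumulative 3384; (M1 (M2 (M3 M4))): 89×9 by 9×6 → 89×6, cost 89·9·6 = 4806; cumulative 8190. Total 8190.
Difference: |18756 − 8190| = 10566.

10566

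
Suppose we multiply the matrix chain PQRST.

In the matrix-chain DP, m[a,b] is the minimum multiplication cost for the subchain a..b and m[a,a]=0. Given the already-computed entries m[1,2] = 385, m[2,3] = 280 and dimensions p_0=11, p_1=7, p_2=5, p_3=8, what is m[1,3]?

m[1,3] = min over k∈[1,2] of m[1,k]+m[k+1,3]+p_{0}·p_k·p_{3}.
k=1: 0 + 280 + 11·7·8 = 896; k=2: 385 + 0 + 11·5·8 = 825.
Minimum: 825 at k=2.

825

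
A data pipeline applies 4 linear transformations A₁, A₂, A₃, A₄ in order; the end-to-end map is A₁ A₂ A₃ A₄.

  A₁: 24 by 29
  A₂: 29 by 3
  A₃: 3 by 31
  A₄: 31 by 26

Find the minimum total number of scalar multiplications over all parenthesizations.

Adjacent pairs: A₁A₂ = 24·29·3 = 2088; A₂A₃ = 29·3·31 = 2697; A₃A₄ = 3·31·26 = 2418.
Length 3: A₁..A₃: k=1: 0+2697+24·29·31=24273; k=2: 2088+0+24·3·31=4320 → min 4320 | A₂..A₄: k=2: 0+2418+29·3·26=4680; k=3: 2697+0+29·31·26=26071 → min 4680.
Length 4: A₁..A₄: k=1: 0+4680+24·29·26=22776; k=2: 2088+2418+24·3·26=6378; k=3: 4320+0+24·31·26=23664 → min 6378.
Optimal order: ((A₁ A₂) (A₃ A₄)) with cost 6378.

6378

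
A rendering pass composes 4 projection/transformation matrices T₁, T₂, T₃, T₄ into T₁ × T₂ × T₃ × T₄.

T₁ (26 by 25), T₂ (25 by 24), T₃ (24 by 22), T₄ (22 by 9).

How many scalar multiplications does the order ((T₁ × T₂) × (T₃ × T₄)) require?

25968

(T₁ × T₂): 26×25 by 25×24 → 26×24, cost 26·25·24 = 15600
(T₃ × T₄): 24×22 by 22×9 → 24×9, cost 24·22·9 = 4752
((T₁ × T₂) × (T₃ × T₄)): 26×24 by 24×9 → 26×9, cost 26·24·9 = 5616; cumulative 25968
Total: 25968 scalar multiplications.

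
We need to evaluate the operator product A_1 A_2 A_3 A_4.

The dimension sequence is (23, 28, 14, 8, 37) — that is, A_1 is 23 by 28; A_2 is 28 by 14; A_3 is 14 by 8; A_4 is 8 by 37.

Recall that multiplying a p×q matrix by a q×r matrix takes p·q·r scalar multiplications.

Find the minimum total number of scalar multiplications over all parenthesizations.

15096

Adjacent pairs: A_1A_2 = 23·28·14 = 9016; A_2A_3 = 28·14·8 = 3136; A_3A_4 = 14·8·37 = 4144.
Length 3: A_1..A_3: k=1: 0+3136+23·28·8=8288; k=2: 9016+0+23·14·8=11592 → min 8288 | A_2..A_4: k=2: 0+4144+28·14·37=18648; k=3: 3136+0+28·8·37=11424 → min 11424.
Length 4: A_1..A_4: k=1: 0+11424+23·28·37=35252; k=2: 9016+4144+23·14·37=25074; k=3: 8288+0+23·8·37=15096 → min 15096.
Optimal order: ((A_1 (A_2 A_3)) A_4) with cost 15096.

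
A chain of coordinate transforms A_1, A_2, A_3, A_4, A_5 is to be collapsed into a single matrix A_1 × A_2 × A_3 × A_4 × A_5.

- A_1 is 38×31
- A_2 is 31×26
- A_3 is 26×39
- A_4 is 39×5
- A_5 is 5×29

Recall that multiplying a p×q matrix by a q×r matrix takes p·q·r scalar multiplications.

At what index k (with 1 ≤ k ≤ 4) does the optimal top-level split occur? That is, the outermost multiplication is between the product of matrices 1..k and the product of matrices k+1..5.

4

Adjacent pairs: A_1A_2 = 38·31·26 = 30628; A_2A_3 = 31·26·39 = 31434; A_3A_4 = 26·39·5 = 5070; A_4A_5 = 39·5·29 = 5655.
Length 3: A_1..A_3: k=1: 0+31434+38·31·39=77376; k=2: 30628+0+38·26·39=69160 → min 69160 | A_2..A_4: k=2: 0+5070+31·26·5=9100; k=3: 31434+0+31·39·5=37479 → min 9100 | A_3..A_5: k=3: 0+5655+26·39·29=35061; k=4: 5070+0+26·5·29=8840 → min 8840.
Length 4: A_1..A_4: k=1: 0+9100+38·31·5=14990; k=2: 30628+5070+38·26·5=40638; k=3: 69160+0+38·39·5=76570 → min 14990 | A_2..A_5: k=2: 0+8840+31·26·29=32214; k=3: 31434+5655+31·39·29=72150; k=4: 9100+0+31·5·29=13595 → min 13595.
Top-level splits: k=1: (A_1..A_1)·(A_2..A_5) → 0+13595+38·31·29 = 47757; k=2: (A_1..A_2)·(A_3..A_5) → 30628+8840+38·26·29 = 68120; k=3: (A_1..A_3)·(A_4..A_5) → 69160+5655+38·39·29 = 117793; k=4: (A_1..A_4)·(A_5..A_5) → 14990+0+38·5·29 = 20500.
Best split is after A_4, i.e. k = 4.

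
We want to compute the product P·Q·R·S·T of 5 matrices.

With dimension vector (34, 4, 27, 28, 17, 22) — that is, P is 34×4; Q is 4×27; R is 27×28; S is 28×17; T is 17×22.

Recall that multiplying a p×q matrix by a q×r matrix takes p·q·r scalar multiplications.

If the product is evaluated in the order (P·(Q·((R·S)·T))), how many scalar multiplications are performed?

(R·S): 27×28 by 28×17 → 27×17, cost 27·28·17 = 12852
((R·S)·T): 27×17 by 17×22 → 27×22, cost 27·17·22 = 10098; cumulative 22950
(Q·((R·S)·T)): 4×27 by 27×22 → 4×22, cost 4·27·22 = 2376; cumulative 25326
(P·(Q·((R·S)·T))): 34×4 by 4×22 → 34×22, cost 34·4·22 = 2992; cumulative 28318
Total: 28318 scalar multiplications.

28318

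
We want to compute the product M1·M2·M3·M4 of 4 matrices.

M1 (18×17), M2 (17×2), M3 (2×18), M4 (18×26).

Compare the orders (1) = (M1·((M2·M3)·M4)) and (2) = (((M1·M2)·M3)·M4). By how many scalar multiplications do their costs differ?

Order (1) = (M1·((M2·M3)·M4)): (M2·M3): 17×2 by 2×18 → 17×18, cost 17·2·18 = 612; ((M2·M3)·M4): 17×18 by 18×26 → 17×26, cost 17·18·26 = 7956; cumulative 8568; (M1·((M2·M3)·M4)): 18×17 by 17×26 → 18×26, cost 18·17·26 = 7956; cumulative 16524. Total 16524.
Order (2) = (((M1·M2)·M3)·M4): (M1·M2): 18×17 by 17×2 → 18×2, cost 18·17·2 = 612; ((M1·M2)·M3): 18×2 by 2×18 → 18×18, cost 18·2·18 = 648; cumulative 1260; (((M1·M2)·M3)·M4): 18×18 by 18×26 → 18×26, cost 18·18·26 = 8424; cumulative 9684. Total 9684.
Difference: |16524 − 9684| = 6840.

6840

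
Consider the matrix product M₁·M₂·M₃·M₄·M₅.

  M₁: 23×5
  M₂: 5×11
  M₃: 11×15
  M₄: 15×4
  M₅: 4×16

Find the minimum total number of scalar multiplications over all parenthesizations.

Adjacent pairs: M₁M₂ = 23·5·11 = 1265; M₂M₃ = 5·11·15 = 825; M₃M₄ = 11·15·4 = 660; M₄M₅ = 15·4·16 = 960.
Length 3: M₁..M₃: k=1: 0+825+23·5·15=2550; k=2: 1265+0+23·11·15=5060 → min 2550 | M₂..M₄: k=2: 0+660+5·11·4=880; k=3: 825+0+5·15·4=1125 → min 880 | M₃..M₅: k=3: 0+960+11·15·16=3600; k=4: 660+0+11·4·16=1364 → min 1364.
Length 4: M₁..M₄: k=1: 0+880+23·5·4=1340; k=2: 1265+660+23·11·4=2937; k=3: 2550+0+23·15·4=3930 → min 1340 | M₂..M₅: k=2: 0+1364+5·11·16=2244; k=3: 825+960+5·15·16=2985; k=4: 880+0+5·4·16=1200 → min 1200.
Length 5: M₁..M₅: k=1: 0+1200+23·5·16=3040; k=2: 1265+1364+23·11·16=6677; k=3: 2550+960+23·15·16=9030; k=4: 1340+0+23·4·16=2812 → min 2812.
Optimal order: ((M₁·(M₂·(M₃·M₄)))·M₅) with cost 2812.

2812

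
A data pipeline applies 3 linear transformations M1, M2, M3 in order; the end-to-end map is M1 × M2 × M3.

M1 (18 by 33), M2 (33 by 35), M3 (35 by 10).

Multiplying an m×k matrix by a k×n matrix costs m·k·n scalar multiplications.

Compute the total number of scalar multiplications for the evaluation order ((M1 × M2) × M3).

(M1 × M2): 18×33 by 33×35 → 18×35, cost 18·33·35 = 20790
((M1 × M2) × M3): 18×35 by 35×10 → 18×10, cost 18·35·10 = 6300; cumulative 27090
Total: 27090 scalar multiplications.

27090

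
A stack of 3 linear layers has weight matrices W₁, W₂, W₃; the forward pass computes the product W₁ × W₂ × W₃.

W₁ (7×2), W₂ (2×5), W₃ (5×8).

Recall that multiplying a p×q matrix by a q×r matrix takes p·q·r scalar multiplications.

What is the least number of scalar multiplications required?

Order (W₁ × (W₂ × W₃)): (W₂ × W₃): 2×5 by 5×8 → 2×8, cost 2·5·8 = 80; (W₁ × (W₂ × W₃)): 7×2 by 2×8 → 7×8, cost 7·2·8 = 112; cumulative 192. Total 192.
Order ((W₁ × W₂) × W₃): (W₁ × W₂): 7×2 by 2×5 → 7×5, cost 7·2·5 = 70; ((W₁ × W₂) × W₃): 7×5 by 5×8 → 7×8, cost 7·5·8 = 280; cumulative 350. Total 350.
Minimum: 192.

192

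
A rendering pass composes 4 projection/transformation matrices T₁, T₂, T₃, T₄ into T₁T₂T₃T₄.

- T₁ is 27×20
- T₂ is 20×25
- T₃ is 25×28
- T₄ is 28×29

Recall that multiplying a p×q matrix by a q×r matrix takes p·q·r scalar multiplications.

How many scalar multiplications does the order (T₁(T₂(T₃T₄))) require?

(T₃T₄): 25×28 by 28×29 → 25×29, cost 25·28·29 = 20300
(T₂(T₃T₄)): 20×25 by 25×29 → 20×29, cost 20·25·29 = 14500; cumulative 34800
(T₁(T₂(T₃T₄))): 27×20 by 20×29 → 27×29, cost 27·20·29 = 15660; cumulative 50460
Total: 50460 scalar multiplications.

50460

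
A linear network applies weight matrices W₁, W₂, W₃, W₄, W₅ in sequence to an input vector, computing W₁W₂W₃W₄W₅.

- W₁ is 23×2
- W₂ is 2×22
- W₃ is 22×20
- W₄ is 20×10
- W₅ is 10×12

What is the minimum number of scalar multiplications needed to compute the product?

Adjacent pairs: W₁W₂ = 23·2·22 = 1012; W₂W₃ = 2·22·20 = 880; W₃W₄ = 22·20·10 = 4400; W₄W₅ = 20·10·12 = 2400.
Length 3: W₁..W₃: k=1: 0+880+23·2·20=1800; k=2: 1012+0+23·22·20=11132 → min 1800 | W₂..W₄: k=2: 0+4400+2·22·10=4840; k=3: 880+0+2·20·10=1280 → min 1280 | W₃..W₅: k=3: 0+2400+22·20·12=7680; k=4: 4400+0+22·10·12=7040 → min 7040.
Length 4: W₁..W₄: k=1: 0+1280+23·2·10=1740; k=2: 1012+4400+23·22·10=10472; k=3: 1800+0+23·20·10=6400 → min 1740 | W₂..W₅: k=2: 0+7040+2·22·12=7568; k=3: 880+2400+2·20·12=3760; k=4: 1280+0+2·10·12=1520 → min 1520.
Length 5: W₁..W₅: k=1: 0+1520+23·2·12=2072; k=2: 1012+7040+23·22·12=14124; k=3: 1800+2400+23·20·12=9720; k=4: 1740+0+23·10·12=4500 → min 2072.
Optimal order: (W₁(((W₂W₃)W₄)W₅)) with cost 2072.

2072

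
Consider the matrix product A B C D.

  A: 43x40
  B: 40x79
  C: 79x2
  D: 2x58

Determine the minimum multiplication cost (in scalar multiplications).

14748

Adjacent pairs: AB = 43·40·79 = 135880; BC = 40·79·2 = 6320; CD = 79·2·58 = 9164.
Length 3: A..C: k=1: 0+6320+43·40·2=9760; k=2: 135880+0+43·79·2=142674 → min 9760 | B..D: k=2: 0+9164+40·79·58=192444; k=3: 6320+0+40·2·58=10960 → min 10960.
Length 4: A..D: k=1: 0+10960+43·40·58=110720; k=2: 135880+9164+43·79·58=342070; k=3: 9760+0+43·2·58=14748 → min 14748.
Optimal order: ((A (B C)) D) with cost 14748.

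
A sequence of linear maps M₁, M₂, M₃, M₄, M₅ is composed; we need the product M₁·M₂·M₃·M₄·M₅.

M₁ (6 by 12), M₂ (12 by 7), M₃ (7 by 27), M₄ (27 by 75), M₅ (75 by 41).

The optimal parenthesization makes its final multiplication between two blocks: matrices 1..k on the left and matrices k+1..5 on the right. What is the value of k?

4

Adjacent pairs: M₁M₂ = 6·12·7 = 504; M₂M₃ = 12·7·27 = 2268; M₃M₄ = 7·27·75 = 14175; M₄M₅ = 27·75·41 = 83025.
Length 3: M₁..M₃: k=1: 0+2268+6·12·27=4212; k=2: 504+0+6·7·27=1638 → min 1638 | M₂..M₄: k=2: 0+14175+12·7·75=20475; k=3: 2268+0+12·27·75=26568 → min 20475 | M₃..M₅: k=3: 0+83025+7·27·41=90774; k=4: 14175+0+7·75·41=35700 → min 35700.
Length 4: M₁..M₄: k=1: 0+20475+6·12·75=25875; k=2: 504+14175+6·7·75=17829; k=3: 1638+0+6·27·75=13788 → min 13788 | M₂..M₅: k=2: 0+35700+12·7·41=39144; k=3: 2268+83025+12·27·41=98577; k=4: 20475+0+12·75·41=57375 → min 39144.
Top-level splits: k=1: (M₁..M₁)·(M₂..M₅) → 0+39144+6·12·41 = 42096; k=2: (M₁..M₂)·(M₃..M₅) → 504+35700+6·7·41 = 37926; k=3: (M₁..M₃)·(M₄..M₅) → 1638+83025+6·27·41 = 91305; k=4: (M₁..M₄)·(M₅..M₅) → 13788+0+6·75·41 = 32238.
Best split is after M₄, i.e. k = 4.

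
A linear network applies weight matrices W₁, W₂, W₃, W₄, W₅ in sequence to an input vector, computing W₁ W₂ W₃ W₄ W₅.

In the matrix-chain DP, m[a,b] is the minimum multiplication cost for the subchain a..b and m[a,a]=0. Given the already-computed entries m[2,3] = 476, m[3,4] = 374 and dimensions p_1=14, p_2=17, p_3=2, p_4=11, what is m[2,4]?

784

m[2,4] = min over k∈[2,3] of m[2,k]+m[k+1,4]+p_{1}·p_k·p_{4}.
k=2: 0 + 374 + 14·17·11 = 2992; k=3: 476 + 0 + 14·2·11 = 784.
Minimum: 784 at k=3.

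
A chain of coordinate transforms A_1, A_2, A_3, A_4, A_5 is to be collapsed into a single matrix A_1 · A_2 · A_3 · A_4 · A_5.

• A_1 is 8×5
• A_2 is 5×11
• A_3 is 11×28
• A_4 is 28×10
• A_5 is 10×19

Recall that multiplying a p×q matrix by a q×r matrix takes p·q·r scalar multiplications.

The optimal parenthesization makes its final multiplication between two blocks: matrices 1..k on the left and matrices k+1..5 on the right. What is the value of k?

1

Adjacent pairs: A_1A_2 = 8·5·11 = 440; A_2A_3 = 5·11·28 = 1540; A_3A_4 = 11·28·10 = 3080; A_4A_5 = 28·10·19 = 5320.
Length 3: A_1..A_3: k=1: 0+1540+8·5·28=2660; k=2: 440+0+8·11·28=2904 → min 2660 | A_2..A_4: k=2: 0+3080+5·11·10=3630; k=3: 1540+0+5·28·10=2940 → min 2940 | A_3..A_5: k=3: 0+5320+11·28·19=11172; k=4: 3080+0+11·10·19=5170 → min 5170.
Length 4: A_1..A_4: k=1: 0+2940+8·5·10=3340; k=2: 440+3080+8·11·10=4400; k=3: 2660+0+8·28·10=4900 → min 3340 | A_2..A_5: k=2: 0+5170+5·11·19=6215; k=3: 1540+5320+5·28·19=9520; k=4: 2940+0+5·10·19=3890 → min 3890.
Top-level splits: k=1: (A_1..A_1)·(A_2..A_5) → 0+3890+8·5·19 = 4650; k=2: (A_1..A_2)·(A_3..A_5) → 440+5170+8·11·19 = 7282; k=3: (A_1..A_3)·(A_4..A_5) → 2660+5320+8·28·19 = 12236; k=4: (A_1..A_4)·(A_5..A_5) → 3340+0+8·10·19 = 4860.
Best split is after A_1, i.e. k = 1.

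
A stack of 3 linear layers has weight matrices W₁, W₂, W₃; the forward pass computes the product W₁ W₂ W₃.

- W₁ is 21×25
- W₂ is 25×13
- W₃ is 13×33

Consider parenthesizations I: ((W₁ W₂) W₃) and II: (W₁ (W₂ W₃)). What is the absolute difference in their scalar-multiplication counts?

12216

Order I = ((W₁ W₂) W₃): (W₁ W₂): 21×25 by 25×13 → 21×13, cost 21·25·13 = 6825; ((W₁ W₂) W₃): 21×13 by 13×33 → 21×33, cost 21·13·33 = 9009; cumulative 15834. Total 15834.
Order II = (W₁ (W₂ W₃)): (W₂ W₃): 25×13 by 13×33 → 25×33, cost 25·13·33 = 10725; (W₁ (W₂ W₃)): 21×25 by 25×33 → 21×33, cost 21·25·33 = 17325; cumulative 28050. Total 28050.
Difference: |15834 − 28050| = 12216.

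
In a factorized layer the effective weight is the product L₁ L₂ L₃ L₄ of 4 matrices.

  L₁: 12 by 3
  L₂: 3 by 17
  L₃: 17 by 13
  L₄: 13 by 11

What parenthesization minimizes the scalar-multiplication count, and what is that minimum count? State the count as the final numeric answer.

Adjacent pairs: L₁L₂ = 12·3·17 = 612; L₂L₃ = 3·17·13 = 663; L₃L₄ = 17·13·11 = 2431.
Length 3: L₁..L₃: k=1: 0+663+12·3·13=1131; k=2: 612+0+12·17·13=3264 → min 1131 | L₂..L₄: k=2: 0+2431+3·17·11=2992; k=3: 663+0+3·13·11=1092 → min 1092.
Length 4: L₁..L₄: k=1: 0+1092+12·3·11=1488; k=2: 612+2431+12·17·11=5287; k=3: 1131+0+12·13·11=2847 → min 1488.
Optimal parenthesization: (L₁ ((L₂ L₃) L₄)) with cost 1488.

1488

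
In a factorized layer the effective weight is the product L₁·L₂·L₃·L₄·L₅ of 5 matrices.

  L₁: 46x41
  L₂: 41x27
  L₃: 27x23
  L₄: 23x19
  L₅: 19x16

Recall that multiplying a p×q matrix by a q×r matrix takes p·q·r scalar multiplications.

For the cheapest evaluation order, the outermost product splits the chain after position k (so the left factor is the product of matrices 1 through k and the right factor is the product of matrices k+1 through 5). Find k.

Adjacent pairs: L₁L₂ = 46·41·27 = 50922; L₂L₃ = 41·27·23 = 25461; L₃L₄ = 27·23·19 = 11799; L₄L₅ = 23·19·16 = 6992.
Length 3: L₁..L₃: k=1: 0+25461+46·41·23=68839; k=2: 50922+0+46·27·23=79488 → min 68839 | L₂..L₄: k=2: 0+11799+41·27·19=32832; k=3: 25461+0+41·23·19=43378 → min 32832 | L₃..L₅: k=3: 0+6992+27·23·16=16928; k=4: 11799+0+27·19·16=20007 → min 16928.
Length 4: L₁..L₄: k=1: 0+32832+46·41·19=68666; k=2: 50922+11799+46·27·19=86319; k=3: 68839+0+46·23·19=88941 → min 68666 | L₂..L₅: k=2: 0+16928+41·27·16=34640; k=3: 25461+6992+41·23·16=47541; k=4: 32832+0+41·19·16=45296 → min 34640.
Top-level splits: k=1: (L₁..L₁)·(L₂..L₅) → 0+34640+46·41·16 = 64816; k=2: (L₁..L₂)·(L₃..L₅) → 50922+16928+46·27·16 = 87722; k=3: (L₁..L₃)·(L₄..L₅) → 68839+6992+46·23·16 = 92759; k=4: (L₁..L₄)·(L₅..L₅) → 68666+0+46·19·16 = 82650.
Best split is after L₁, i.e. k = 1.

1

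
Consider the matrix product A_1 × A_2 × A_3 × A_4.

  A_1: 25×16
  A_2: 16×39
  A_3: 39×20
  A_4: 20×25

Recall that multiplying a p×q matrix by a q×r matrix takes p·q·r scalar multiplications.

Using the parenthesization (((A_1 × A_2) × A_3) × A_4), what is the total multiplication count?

47600

(A_1 × A_2): 25×16 by 16×39 → 25×39, cost 25·16·39 = 15600
((A_1 × A_2) × A_3): 25×39 by 39×20 → 25×20, cost 25·39·20 = 19500; cumulative 35100
(((A_1 × A_2) × A_3) × A_4): 25×20 by 20×25 → 25×25, cost 25·20·25 = 12500; cumulative 47600
Total: 47600 scalar multiplications.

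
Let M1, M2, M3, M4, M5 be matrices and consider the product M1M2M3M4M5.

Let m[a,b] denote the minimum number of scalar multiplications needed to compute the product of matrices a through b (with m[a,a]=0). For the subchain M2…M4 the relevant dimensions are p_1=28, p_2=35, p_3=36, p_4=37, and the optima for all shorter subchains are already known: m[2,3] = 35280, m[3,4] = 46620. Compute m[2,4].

m[2,4] = min over k∈[2,3] of m[2,k]+m[k+1,4]+p_{1}·p_k·p_{4}.
k=2: 0 + 46620 + 28·35·37 = 82880; k=3: 35280 + 0 + 28·36·37 = 72576.
Minimum: 72576 at k=3.

72576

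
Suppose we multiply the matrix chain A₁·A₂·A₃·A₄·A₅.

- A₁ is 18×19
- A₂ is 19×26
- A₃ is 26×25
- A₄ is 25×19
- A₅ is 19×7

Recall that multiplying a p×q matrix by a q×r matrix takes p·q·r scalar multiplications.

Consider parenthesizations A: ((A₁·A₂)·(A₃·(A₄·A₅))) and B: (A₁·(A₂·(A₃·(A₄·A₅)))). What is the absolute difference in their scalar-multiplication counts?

6316

Order A = ((A₁·A₂)·(A₃·(A₄·A₅))): (A₁·A₂): 18×19 by 19×26 → 18×26, cost 18·19·26 = 8892; (A₄·A₅): 25×19 by 19×7 → 25×7, cost 25·19·7 = 3325; (A₃·(A₄·A₅)): 26×25 by 25×7 → 26×7, cost 26·25·7 = 4550; cumulative 7875; ((A₁·A₂)·(A₃·(A₄·A₅))): 18×26 by 26×7 → 18×7, cost 18·26·7 = 3276; cumulative 20043. Total 20043.
Order B = (A₁·(A₂·(A₃·(A₄·A₅)))): (A₄·A₅): 25×19 by 19×7 → 25×7, cost 25·19·7 = 3325; (A₃·(A₄·A₅)): 26×25 by 25×7 → 26×7, cost 26·25·7 = 4550; cumulative 7875; (A₂·(A₃·(A₄·A₅))): 19×26 by 26×7 → 19×7, cost 19·26·7 = 3458; cumulative 11333; (A₁·(A₂·(A₃·(A₄·A₅)))): 18×19 by 19×7 → 18×7, cost 18·19·7 = 2394; cumulative 13727. Total 13727.
Difference: |20043 − 13727| = 6316.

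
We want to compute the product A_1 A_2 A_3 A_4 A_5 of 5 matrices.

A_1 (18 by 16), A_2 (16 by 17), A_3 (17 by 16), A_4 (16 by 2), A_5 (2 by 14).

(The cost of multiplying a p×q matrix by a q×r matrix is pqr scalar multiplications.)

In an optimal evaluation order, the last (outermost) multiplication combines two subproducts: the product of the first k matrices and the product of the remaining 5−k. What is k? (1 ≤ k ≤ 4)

Adjacent pairs: A_1A_2 = 18·16·17 = 4896; A_2A_3 = 16·17·16 = 4352; A_3A_4 = 17·16·2 = 544; A_4A_5 = 16·2·14 = 448.
Length 3: A_1..A_3: k=1: 0+4352+18·16·16=8960; k=2: 4896+0+18·17·16=9792 → min 8960 | A_2..A_4: k=2: 0+544+16·17·2=1088; k=3: 4352+0+16·16·2=4864 → min 1088 | A_3..A_5: k=3: 0+448+17·16·14=4256; k=4: 544+0+17·2·14=1020 → min 1020.
Length 4: A_1..A_4: k=1: 0+1088+18·16·2=1664; k=2: 4896+544+18·17·2=6052; k=3: 8960+0+18·16·2=9536 → min 1664 | A_2..A_5: k=2: 0+1020+16·17·14=4828; k=3: 4352+448+16·16·14=8384; k=4: 1088+0+16·2·14=1536 → min 1536.
Top-level splits: k=1: (A_1..A_1)·(A_2..A_5) → 0+1536+18·16·14 = 5568; k=2: (A_1..A_2)·(A_3..A_5) → 4896+1020+18·17·14 = 10200; k=3: (A_1..A_3)·(A_4..A_5) → 8960+448+18·16·14 = 13440; k=4: (A_1..A_4)·(A_5..A_5) → 1664+0+18·2·14 = 2168.
Best split is after A_4, i.e. k = 4.

4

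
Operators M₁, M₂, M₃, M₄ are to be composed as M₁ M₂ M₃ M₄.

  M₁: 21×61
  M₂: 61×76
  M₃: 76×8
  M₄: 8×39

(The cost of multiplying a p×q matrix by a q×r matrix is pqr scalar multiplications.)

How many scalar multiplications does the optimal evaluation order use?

53888

Adjacent pairs: M₁M₂ = 21·61·76 = 97356; M₂M₃ = 61·76·8 = 37088; M₃M₄ = 76·8·39 = 23712.
Length 3: M₁..M₃: k=1: 0+37088+21·61·8=47336; k=2: 97356+0+21·76·8=110124 → min 47336 | M₂..M₄: k=2: 0+23712+61·76·39=204516; k=3: 37088+0+61·8·39=56120 → min 56120.
Length 4: M₁..M₄: k=1: 0+56120+21·61·39=106079; k=2: 97356+23712+21·76·39=183312; k=3: 47336+0+21·8·39=53888 → min 53888.
Optimal order: ((M₁ (M₂ M₃)) M₄) with cost 53888.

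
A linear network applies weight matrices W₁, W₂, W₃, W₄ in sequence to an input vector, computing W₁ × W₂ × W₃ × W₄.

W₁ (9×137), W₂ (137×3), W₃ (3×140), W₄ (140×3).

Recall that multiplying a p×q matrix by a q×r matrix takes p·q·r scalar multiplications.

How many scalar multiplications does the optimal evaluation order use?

Adjacent pairs: W₁W₂ = 9·137·3 = 3699; W₂W₃ = 137·3·140 = 57540; W₃W₄ = 3·140·3 = 1260.
Length 3: W₁..W₃: k=1: 0+57540+9·137·140=230160; k=2: 3699+0+9·3·140=7479 → min 7479 | W₂..W₄: k=2: 0+1260+137·3·3=2493; k=3: 57540+0+137·140·3=115080 → min 2493.
Length 4: W₁..W₄: k=1: 0+2493+9·137·3=6192; k=2: 3699+1260+9·3·3=5040; k=3: 7479+0+9·140·3=11259 → min 5040.
Optimal order: ((W₁ × W₂) × (W₃ × W₄)) with cost 5040.

5040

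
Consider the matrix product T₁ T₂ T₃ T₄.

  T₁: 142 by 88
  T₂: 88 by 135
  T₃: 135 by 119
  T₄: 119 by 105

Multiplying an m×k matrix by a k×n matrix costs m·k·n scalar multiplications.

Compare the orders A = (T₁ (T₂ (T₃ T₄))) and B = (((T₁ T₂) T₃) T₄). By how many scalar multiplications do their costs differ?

Order A = (T₁ (T₂ (T₃ T₄))): (T₃ T₄): 135×119 by 119×105 → 135×105, cost 135·119·105 = 1686825; (T₂ (T₃ T₄)): 88×135 by 135×105 → 88×105, cost 88·135·105 = 1247400; cumulative 2934225; (T₁ (T₂ (T₃ T₄))): 142×88 by 88×105 → 142×105, cost 142·88·105 = 1312080; cumulative 4246305. Total 4246305.
Order B = (((T₁ T₂) T₃) T₄): (T₁ T₂): 142×88 by 88×135 → 142×135, cost 142·88·135 = 1686960; ((T₁ T₂) T₃): 142×135 by 135×119 → 142×119, cost 142·135·119 = 2281230; cumulative 3968190; (((T₁ T₂) T₃) T₄): 142×119 by 119×105 → 142×105, cost 142·119·105 = 1774290; cumulative 5742480. Total 5742480.
Difference: |4246305 − 5742480| = 1496175.

1496175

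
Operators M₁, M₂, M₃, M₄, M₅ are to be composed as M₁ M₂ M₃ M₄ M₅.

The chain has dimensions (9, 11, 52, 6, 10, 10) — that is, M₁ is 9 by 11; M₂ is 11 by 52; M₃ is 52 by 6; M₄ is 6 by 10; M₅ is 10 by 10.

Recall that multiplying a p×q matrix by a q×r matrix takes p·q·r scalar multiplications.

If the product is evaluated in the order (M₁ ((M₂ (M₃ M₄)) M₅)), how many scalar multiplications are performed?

10930

(M₃ M₄): 52×6 by 6×10 → 52×10, cost 52·6·10 = 3120
(M₂ (M₃ M₄)): 11×52 by 52×10 → 11×10, cost 11·52·10 = 5720; cumulative 8840
((M₂ (M₃ M₄)) M₅): 11×10 by 10×10 → 11×10, cost 11·10·10 = 1100; cumulative 9940
(M₁ ((M₂ (M₃ M₄)) M₅)): 9×11 by 11×10 → 9×10, cost 9·11·10 = 990; cumulative 10930
Total: 10930 scalar multiplications.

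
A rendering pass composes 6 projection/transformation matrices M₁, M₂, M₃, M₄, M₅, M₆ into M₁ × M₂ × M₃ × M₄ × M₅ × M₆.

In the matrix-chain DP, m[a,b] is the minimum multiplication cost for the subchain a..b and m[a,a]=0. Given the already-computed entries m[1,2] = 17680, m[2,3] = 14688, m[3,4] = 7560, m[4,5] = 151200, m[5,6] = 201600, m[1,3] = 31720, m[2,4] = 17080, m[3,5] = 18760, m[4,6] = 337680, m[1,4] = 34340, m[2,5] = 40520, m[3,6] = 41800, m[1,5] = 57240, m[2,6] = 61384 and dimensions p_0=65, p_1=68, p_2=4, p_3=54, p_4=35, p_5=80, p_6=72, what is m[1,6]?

m[1,6] = min over k∈[1,5] of m[1,k]+m[k+1,6]+p_{0}·p_k·p_{6}.
k=1: 0 + 61384 + 65·68·72 = 379624; k=2: 17680 + 41800 + 65·4·72 = 78200; k=3: 31720 + 337680 + 65·54·72 = 622120; k=4: 34340 + 201600 + 65·35·72 = 399740; k=5: 57240 + 0 + 65·80·72 = 431640.
Minimum: 78200 at k=2.

78200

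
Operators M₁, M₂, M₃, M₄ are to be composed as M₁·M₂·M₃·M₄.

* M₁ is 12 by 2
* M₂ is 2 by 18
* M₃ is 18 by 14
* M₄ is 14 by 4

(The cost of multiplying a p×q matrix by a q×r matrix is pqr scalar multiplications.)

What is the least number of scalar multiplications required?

Adjacent pairs: M₁M₂ = 12·2·18 = 432; M₂M₃ = 2·18·14 = 504; M₃M₄ = 18·14·4 = 1008.
Length 3: M₁..M₃: k=1: 0+504+12·2·14=840; k=2: 432+0+12·18·14=3456 → min 840 | M₂..M₄: k=2: 0+1008+2·18·4=1152; k=3: 504+0+2·14·4=616 → min 616.
Length 4: M₁..M₄: k=1: 0+616+12·2·4=712; k=2: 432+1008+12·18·4=2304; k=3: 840+0+12·14·4=1512 → min 712.
Optimal order: (M₁·((M₂·M₃)·M₄)) with cost 712.

712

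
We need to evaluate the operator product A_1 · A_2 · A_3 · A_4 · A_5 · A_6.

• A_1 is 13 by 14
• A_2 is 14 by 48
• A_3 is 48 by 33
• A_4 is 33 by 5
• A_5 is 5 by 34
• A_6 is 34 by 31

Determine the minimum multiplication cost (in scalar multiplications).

19475

Adjacent pairs: A_1A_2 = 13·14·48 = 8736; A_2A_3 = 14·48·33 = 22176; A_3A_4 = 48·33·5 = 7920; A_4A_5 = 33·5·34 = 5610; A_5A_6 = 5·34·31 = 5270.
Length 3: A_1..A_3: k=1: 0+22176+13·14·33=28182; k=2: 8736+0+13·48·33=29328 → min 28182 | A_2..A_4: k=2: 0+7920+14·48·5=11280; k=3: 22176+0+14·33·5=24486 → min 11280 | A_3..A_5: k=3: 0+5610+48·33·34=59466; k=4: 7920+0+48·5·34=16080 → min 16080 | A_4..A_6: k=4: 0+5270+33·5·31=10385; k=5: 5610+0+33·34·31=40392 → min 10385.
Length 4: A_1..A_4: k=1: 0+11280+13·14·5=12190; k=2: 8736+7920+13·48·5=19776; k=3: 28182+0+13·33·5=30327 → min 12190 | A_2..A_5: k=2: 0+16080+14·48·34=38928; k=3: 22176+5610+14·33·34=43494; k=4: 11280+0+14·5·34=13660 → min 13660 | A_3..A_6: k=3: 0+10385+48·33·31=59489; k=4: 7920+5270+48·5·31=20630; k=5: 16080+0+48·34·31=66672 → min 20630.
Length 5: A_1..A_5: k=1: 0+13660+13·14·34=19848; k=2: 8736+16080+13·48·34=46032; k=3: 28182+5610+13·33·34=48378; k=4: 12190+0+13·5·34=14400 → min 14400 | A_2..A_6: k=2: 0+20630+14·48·31=41462; k=3: 22176+10385+14·33·31=46883; k=4: 11280+5270+14·5·31=18720; k=5: 13660+0+14·34·31=28416 → min 18720.
Length 6: A_1..A_6: k=1: 0+18720+13·14·31=24362; k=2: 8736+20630+13·48·31=48710; k=3: 28182+10385+13·33·31=51866; k=4: 12190+5270+13·5·31=19475; k=5: 14400+0+13·34·31=28102 → min 19475.
Optimal order: ((A_1 · (A_2 · (A_3 · A_4))) · (A_5 · A_6)) with cost 19475.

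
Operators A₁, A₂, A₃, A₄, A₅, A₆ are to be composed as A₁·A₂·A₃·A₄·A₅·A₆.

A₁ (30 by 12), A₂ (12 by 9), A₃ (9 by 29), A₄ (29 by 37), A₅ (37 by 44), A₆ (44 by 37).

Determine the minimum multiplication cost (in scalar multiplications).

Adjacent pairs: A₁A₂ = 30·12·9 = 3240; A₂A₃ = 12·9·29 = 3132; A₃A₄ = 9·29·37 = 9657; A₄A₅ = 29·37·44 = 47212; A₅A₆ = 37·44·37 = 60236.
Length 3: A₁..A₃: k=1: 0+3132+30·12·29=13572; k=2: 3240+0+30·9·29=11070 → min 11070 | A₂..A₄: k=2: 0+9657+12·9·37=13653; k=3: 3132+0+12·29·37=16008 → min 13653 | A₃..A₅: k=3: 0+47212+9·29·44=58696; k=4: 9657+0+9·37·44=24309 → min 24309 | A₄..A₆: k=4: 0+60236+29·37·37=99937; k=5: 47212+0+29·44·37=94424 → min 94424.
Length 4: A₁..A₄: k=1: 0+13653+30·12·37=26973; k=2: 3240+9657+30·9·37=22887; k=3: 11070+0+30·29·37=43260 → min 22887 | A₂..A₅: k=2: 0+24309+12·9·44=29061; k=3: 3132+47212+12·29·44=65656; k=4: 13653+0+12·37·44=33189 → min 29061 | A₃..A₆: k=3: 0+94424+9·29·37=104081; k=4: 9657+60236+9·37·37=82214; k=5: 24309+0+9·44·37=38961 → min 38961.
Length 5: A₁..A₅: k=1: 0+29061+30·12·44=44901; k=2: 3240+24309+30·9·44=39429; k=3: 11070+47212+30·29·44=96562; k=4: 22887+0+30·37·44=71727 → min 39429 | A₂..A₆: k=2: 0+38961+12·9·37=42957; k=3: 3132+94424+12·29·37=110432; k=4: 13653+60236+12·37·37=90317; k=5: 29061+0+12·44·37=48597 → min 42957.
Length 6: A₁..A₆: k=1: 0+42957+30·12·37=56277; k=2: 3240+38961+30·9·37=52191; k=3: 11070+94424+30·29·37=137684; k=4: 22887+60236+30·37·37=124193; k=5: 39429+0+30·44·37=88269 → min 52191.
Optimal order: ((A₁·A₂)·(((A₃·A₄)·A₅)·A₆)) with cost 52191.

52191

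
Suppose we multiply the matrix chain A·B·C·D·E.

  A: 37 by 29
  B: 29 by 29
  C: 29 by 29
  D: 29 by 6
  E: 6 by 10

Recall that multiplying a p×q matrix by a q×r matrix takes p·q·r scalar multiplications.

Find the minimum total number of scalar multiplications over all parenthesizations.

18750

Adjacent pairs: AB = 37·29·29 = 31117; BC = 29·29·29 = 24389; CD = 29·29·6 = 5046; DE = 29·6·10 = 1740.
Length 3: A..C: k=1: 0+24389+37·29·29=55506; k=2: 31117+0+37·29·29=62234 → min 55506 | B..D: k=2: 0+5046+29·29·6=10092; k=3: 24389+0+29·29·6=29435 → min 10092 | C..E: k=3: 0+1740+29·29·10=10150; k=4: 5046+0+29·6·10=6786 → min 6786.
Length 4: A..D: k=1: 0+10092+37·29·6=16530; k=2: 31117+5046+37·29·6=42601; k=3: 55506+0+37·29·6=61944 → min 16530 | B..E: k=2: 0+6786+29·29·10=15196; k=3: 24389+1740+29·29·10=34539; k=4: 10092+0+29·6·10=11832 → min 11832.
Length 5: A..E: k=1: 0+11832+37·29·10=22562; k=2: 31117+6786+37·29·10=48633; k=3: 55506+1740+37·29·10=67976; k=4: 16530+0+37·6·10=18750 → min 18750.
Optimal order: ((A·(B·(C·D)))·E) with cost 18750.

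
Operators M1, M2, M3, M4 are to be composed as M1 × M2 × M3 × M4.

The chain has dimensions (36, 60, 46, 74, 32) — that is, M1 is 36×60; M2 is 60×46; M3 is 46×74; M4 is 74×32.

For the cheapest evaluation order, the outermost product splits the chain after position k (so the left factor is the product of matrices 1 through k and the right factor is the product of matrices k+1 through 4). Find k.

Adjacent pairs: M1M2 = 36·60·46 = 99360; M2M3 = 60·46·74 = 204240; M3M4 = 46·74·32 = 108928.
Length 3: M1..M3: k=1: 0+204240+36·60·74=364080; k=2: 99360+0+36·46·74=221904 → min 221904 | M2..M4: k=2: 0+108928+60·46·32=197248; k=3: 204240+0+60·74·32=346320 → min 197248.
Top-level splits: k=1: (M1..M1)·(M2..M4) → 0+197248+36·60·32 = 266368; k=2: (M1..M2)·(M3..M4) → 99360+108928+36·46·32 = 261280; k=3: (M1..M3)·(M4..M4) → 221904+0+36·74·32 = 307152.
Best split is after M2, i.e. k = 2.

2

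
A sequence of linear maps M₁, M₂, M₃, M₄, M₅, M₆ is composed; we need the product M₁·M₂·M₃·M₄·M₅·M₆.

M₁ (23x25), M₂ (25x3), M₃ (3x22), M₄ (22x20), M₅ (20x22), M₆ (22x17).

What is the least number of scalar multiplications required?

6660

Adjacent pairs: M₁M₂ = 23·25·3 = 1725; M₂M₃ = 25·3·22 = 1650; M₃M₄ = 3·22·20 = 1320; M₄M₅ = 22·20·22 = 9680; M₅M₆ = 20·22·17 = 7480.
Length 3: M₁..M₃: k=1: 0+1650+23·25·22=14300; k=2: 1725+0+23·3·22=3243 → min 3243 | M₂..M₄: k=2: 0+1320+25·3·20=2820; k=3: 1650+0+25·22·20=12650 → min 2820 | M₃..M₅: k=3: 0+9680+3·22·22=11132; k=4: 1320+0+3·20·22=2640 → min 2640 | M₄..M₆: k=4: 0+7480+22·20·17=14960; k=5: 9680+0+22·22·17=17908 → min 14960.
Length 4: M₁..M₄: k=1: 0+2820+23·25·20=14320; k=2: 1725+1320+23·3·20=4425; k=3: 3243+0+23·22·20=13363 → min 4425 | M₂..M₅: k=2: 0+2640+25·3·22=4290; k=3: 1650+9680+25·22·22=23430; k=4: 2820+0+25·20·22=13820 → min 4290 | M₃..M₆: k=3: 0+14960+3·22·17=16082; k=4: 1320+7480+3·20·17=9820; k=5: 2640+0+3·22·17=3762 → min 3762.
Length 5: M₁..M₅: k=1: 0+4290+23·25·22=16940; k=2: 1725+2640+23·3·22=5883; k=3: 3243+9680+23·22·22=24055; k=4: 4425+0+23·20·22=14545 → min 5883 | M₂..M₆: k=2: 0+3762+25·3·17=5037; k=3: 1650+14960+25·22·17=25960; k=4: 2820+7480+25·20·17=18800; k=5: 4290+0+25·22·17=13640 → min 5037.
Length 6: M₁..M₆: k=1: 0+5037+23·25·17=14812; k=2: 1725+3762+23·3·17=6660; k=3: 3243+14960+23·22·17=26805; k=4: 4425+7480+23·20·17=19725; k=5: 5883+0+23·22·17=14485 → min 6660.
Optimal order: ((M₁·M₂)·(((M₃·M₄)·M₅)·M₆)) with cost 6660.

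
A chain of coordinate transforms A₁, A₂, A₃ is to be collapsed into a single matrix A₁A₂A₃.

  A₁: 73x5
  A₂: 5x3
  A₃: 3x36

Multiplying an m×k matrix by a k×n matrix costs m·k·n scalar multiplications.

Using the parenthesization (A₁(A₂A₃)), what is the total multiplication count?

13680

(A₂A₃): 5×3 by 3×36 → 5×36, cost 5·3·36 = 540
(A₁(A₂A₃)): 73×5 by 5×36 → 73×36, cost 73·5·36 = 13140; cumulative 13680
Total: 13680 scalar multiplications.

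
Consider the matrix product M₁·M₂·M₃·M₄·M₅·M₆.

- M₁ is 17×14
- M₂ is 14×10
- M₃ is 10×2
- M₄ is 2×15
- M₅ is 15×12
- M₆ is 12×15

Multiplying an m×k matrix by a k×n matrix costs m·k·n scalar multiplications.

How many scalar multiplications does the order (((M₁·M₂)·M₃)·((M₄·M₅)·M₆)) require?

(M₁·M₂): 17×14 by 14×10 → 17×10, cost 17·14·10 = 2380
((M₁·M₂)·M₃): 17×10 by 10×2 → 17×2, cost 17·10·2 = 340; cumulative 2720
(M₄·M₅): 2×15 by 15×12 → 2×12, cost 2·15·12 = 360
((M₄·M₅)·M₆): 2×12 by 12×15 → 2×15, cost 2·12·15 = 360; cumulative 720
(((M₁·M₂)·M₃)·((M₄·M₅)·M₆)): 17×2 by 2×15 → 17×15, cost 17·2·15 = 510; cumulative 3950
Total: 3950 scalar multiplications.

3950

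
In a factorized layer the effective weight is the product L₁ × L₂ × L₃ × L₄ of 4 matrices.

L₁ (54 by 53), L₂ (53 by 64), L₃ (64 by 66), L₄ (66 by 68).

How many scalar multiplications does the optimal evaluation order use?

Adjacent pairs: L₁L₂ = 54·53·64 = 183168; L₂L₃ = 53·64·66 = 223872; L₃L₄ = 64·66·68 = 287232.
Length 3: L₁..L₃: k=1: 0+223872+54·53·66=412764; k=2: 183168+0+54·64·66=411264 → min 411264 | L₂..L₄: k=2: 0+287232+53·64·68=517888; k=3: 223872+0+53·66·68=461736 → min 461736.
Length 4: L₁..L₄: k=1: 0+461736+54·53·68=656352; k=2: 183168+287232+54·64·68=705408; k=3: 411264+0+54·66·68=653616 → min 653616.
Optimal order: (((L₁ × L₂) × L₃) × L₄) with cost 653616.

653616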